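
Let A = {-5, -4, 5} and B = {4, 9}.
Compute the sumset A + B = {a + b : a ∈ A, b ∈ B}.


A + B = {a + b : a ∈ A, b ∈ B}.
Enumerate all |A|·|B| = 3·2 = 6 pairs (a, b) and collect distinct sums.
a = -5: -5+4=-1, -5+9=4
a = -4: -4+4=0, -4+9=5
a = 5: 5+4=9, 5+9=14
Collecting distinct sums: A + B = {-1, 0, 4, 5, 9, 14}
|A + B| = 6

A + B = {-1, 0, 4, 5, 9, 14}


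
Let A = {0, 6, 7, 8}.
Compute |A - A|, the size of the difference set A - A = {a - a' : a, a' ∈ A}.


A - A = {a - a' : a, a' ∈ A}; |A| = 4.
Bounds: 2|A|-1 ≤ |A - A| ≤ |A|² - |A| + 1, i.e. 7 ≤ |A - A| ≤ 13.
Note: 0 ∈ A - A always (from a - a). The set is symmetric: if d ∈ A - A then -d ∈ A - A.
Enumerate nonzero differences d = a - a' with a > a' (then include -d):
Positive differences: {1, 2, 6, 7, 8}
Full difference set: {0} ∪ (positive diffs) ∪ (negative diffs).
|A - A| = 1 + 2·5 = 11 (matches direct enumeration: 11).

|A - A| = 11


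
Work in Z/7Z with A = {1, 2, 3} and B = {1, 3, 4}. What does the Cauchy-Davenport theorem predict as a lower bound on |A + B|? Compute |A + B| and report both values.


Cauchy-Davenport: |A + B| ≥ min(p, |A| + |B| - 1) for A, B nonempty in Z/pZ.
|A| = 3, |B| = 3, p = 7.
CD lower bound = min(7, 3 + 3 - 1) = min(7, 5) = 5.
Compute A + B mod 7 directly:
a = 1: 1+1=2, 1+3=4, 1+4=5
a = 2: 2+1=3, 2+3=5, 2+4=6
a = 3: 3+1=4, 3+3=6, 3+4=0
A + B = {0, 2, 3, 4, 5, 6}, so |A + B| = 6.
Verify: 6 ≥ 5? Yes ✓.

CD lower bound = 5, actual |A + B| = 6.


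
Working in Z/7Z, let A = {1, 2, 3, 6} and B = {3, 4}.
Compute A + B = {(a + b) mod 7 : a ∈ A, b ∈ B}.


Work in Z/7Z: reduce every sum a + b modulo 7.
Enumerate all 8 pairs:
a = 1: 1+3=4, 1+4=5
a = 2: 2+3=5, 2+4=6
a = 3: 3+3=6, 3+4=0
a = 6: 6+3=2, 6+4=3
Distinct residues collected: {0, 2, 3, 4, 5, 6}
|A + B| = 6 (out of 7 total residues).

A + B = {0, 2, 3, 4, 5, 6}


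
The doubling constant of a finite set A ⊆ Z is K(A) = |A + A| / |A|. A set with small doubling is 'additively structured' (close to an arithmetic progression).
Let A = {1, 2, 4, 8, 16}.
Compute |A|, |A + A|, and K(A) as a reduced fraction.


|A| = 5.
Compute A + A by enumerating all 25 pairs.
A + A = {2, 3, 4, 5, 6, 8, 9, 10, 12, 16, 17, 18, 20, 24, 32}, so |A + A| = 15.
K = |A + A| / |A| = 15/5 = 3/1 ≈ 3.0000.
Reference: AP of size 5 gives K = 9/5 ≈ 1.8000; a fully generic set of size 5 gives K ≈ 3.0000.

|A| = 5, |A + A| = 15, K = 15/5 = 3/1.


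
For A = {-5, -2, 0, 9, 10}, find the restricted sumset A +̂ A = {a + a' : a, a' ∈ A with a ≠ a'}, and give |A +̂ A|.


Restricted sumset: A +̂ A = {a + a' : a ∈ A, a' ∈ A, a ≠ a'}.
Equivalently, take A + A and drop any sum 2a that is achievable ONLY as a + a for a ∈ A (i.e. sums representable only with equal summands).
Enumerate pairs (a, a') with a < a' (symmetric, so each unordered pair gives one sum; this covers all a ≠ a'):
  -5 + -2 = -7
  -5 + 0 = -5
  -5 + 9 = 4
  -5 + 10 = 5
  -2 + 0 = -2
  -2 + 9 = 7
  -2 + 10 = 8
  0 + 9 = 9
  0 + 10 = 10
  9 + 10 = 19
Collected distinct sums: {-7, -5, -2, 4, 5, 7, 8, 9, 10, 19}
|A +̂ A| = 10
(Reference bound: |A +̂ A| ≥ 2|A| - 3 for |A| ≥ 2, with |A| = 5 giving ≥ 7.)

|A +̂ A| = 10


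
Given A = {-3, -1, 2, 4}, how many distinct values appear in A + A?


A + A = {a + a' : a, a' ∈ A}; |A| = 4.
General bounds: 2|A| - 1 ≤ |A + A| ≤ |A|(|A|+1)/2, i.e. 7 ≤ |A + A| ≤ 10.
Lower bound 2|A|-1 is attained iff A is an arithmetic progression.
Enumerate sums a + a' for a ≤ a' (symmetric, so this suffices):
a = -3: -3+-3=-6, -3+-1=-4, -3+2=-1, -3+4=1
a = -1: -1+-1=-2, -1+2=1, -1+4=3
a = 2: 2+2=4, 2+4=6
a = 4: 4+4=8
Distinct sums: {-6, -4, -2, -1, 1, 3, 4, 6, 8}
|A + A| = 9

|A + A| = 9


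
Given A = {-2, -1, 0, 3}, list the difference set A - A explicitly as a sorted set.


A - A = {a - a' : a, a' ∈ A}.
Compute a - a' for each ordered pair (a, a'):
a = -2: -2--2=0, -2--1=-1, -2-0=-2, -2-3=-5
a = -1: -1--2=1, -1--1=0, -1-0=-1, -1-3=-4
a = 0: 0--2=2, 0--1=1, 0-0=0, 0-3=-3
a = 3: 3--2=5, 3--1=4, 3-0=3, 3-3=0
Collecting distinct values (and noting 0 appears from a-a):
A - A = {-5, -4, -3, -2, -1, 0, 1, 2, 3, 4, 5}
|A - A| = 11

A - A = {-5, -4, -3, -2, -1, 0, 1, 2, 3, 4, 5}


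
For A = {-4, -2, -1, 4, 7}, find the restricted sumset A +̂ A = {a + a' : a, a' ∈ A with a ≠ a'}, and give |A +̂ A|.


Restricted sumset: A +̂ A = {a + a' : a ∈ A, a' ∈ A, a ≠ a'}.
Equivalently, take A + A and drop any sum 2a that is achievable ONLY as a + a for a ∈ A (i.e. sums representable only with equal summands).
Enumerate pairs (a, a') with a < a' (symmetric, so each unordered pair gives one sum; this covers all a ≠ a'):
  -4 + -2 = -6
  -4 + -1 = -5
  -4 + 4 = 0
  -4 + 7 = 3
  -2 + -1 = -3
  -2 + 4 = 2
  -2 + 7 = 5
  -1 + 4 = 3
  -1 + 7 = 6
  4 + 7 = 11
Collected distinct sums: {-6, -5, -3, 0, 2, 3, 5, 6, 11}
|A +̂ A| = 9
(Reference bound: |A +̂ A| ≥ 2|A| - 3 for |A| ≥ 2, with |A| = 5 giving ≥ 7.)

|A +̂ A| = 9


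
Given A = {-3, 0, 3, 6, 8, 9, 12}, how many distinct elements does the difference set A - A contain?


A - A = {a - a' : a, a' ∈ A}; |A| = 7.
Bounds: 2|A|-1 ≤ |A - A| ≤ |A|² - |A| + 1, i.e. 13 ≤ |A - A| ≤ 43.
Note: 0 ∈ A - A always (from a - a). The set is symmetric: if d ∈ A - A then -d ∈ A - A.
Enumerate nonzero differences d = a - a' with a > a' (then include -d):
Positive differences: {1, 2, 3, 4, 5, 6, 8, 9, 11, 12, 15}
Full difference set: {0} ∪ (positive diffs) ∪ (negative diffs).
|A - A| = 1 + 2·11 = 23 (matches direct enumeration: 23).

|A - A| = 23


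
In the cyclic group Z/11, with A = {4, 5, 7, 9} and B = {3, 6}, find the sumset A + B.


Work in Z/11Z: reduce every sum a + b modulo 11.
Enumerate all 8 pairs:
a = 4: 4+3=7, 4+6=10
a = 5: 5+3=8, 5+6=0
a = 7: 7+3=10, 7+6=2
a = 9: 9+3=1, 9+6=4
Distinct residues collected: {0, 1, 2, 4, 7, 8, 10}
|A + B| = 7 (out of 11 total residues).

A + B = {0, 1, 2, 4, 7, 8, 10}


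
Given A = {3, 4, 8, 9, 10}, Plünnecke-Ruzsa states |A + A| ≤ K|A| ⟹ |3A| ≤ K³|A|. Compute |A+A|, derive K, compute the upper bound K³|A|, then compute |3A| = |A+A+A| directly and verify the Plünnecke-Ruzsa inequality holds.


|A| = 5.
Step 1: Compute A + A by enumerating all 25 pairs.
A + A = {6, 7, 8, 11, 12, 13, 14, 16, 17, 18, 19, 20}, so |A + A| = 12.
Step 2: Doubling constant K = |A + A|/|A| = 12/5 = 12/5 ≈ 2.4000.
Step 3: Plünnecke-Ruzsa gives |3A| ≤ K³·|A| = (2.4000)³ · 5 ≈ 69.1200.
Step 4: Compute 3A = A + A + A directly by enumerating all triples (a,b,c) ∈ A³; |3A| = 21.
Step 5: Check 21 ≤ 69.1200? Yes ✓.

K = 12/5, Plünnecke-Ruzsa bound K³|A| ≈ 69.1200, |3A| = 21, inequality holds.


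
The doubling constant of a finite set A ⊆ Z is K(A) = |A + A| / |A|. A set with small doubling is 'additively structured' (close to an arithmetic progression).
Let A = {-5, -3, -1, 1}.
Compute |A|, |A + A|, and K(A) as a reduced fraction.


|A| = 4.
Compute A + A by enumerating all 16 pairs.
A + A = {-10, -8, -6, -4, -2, 0, 2}, so |A + A| = 7.
K = |A + A| / |A| = 7/4 (already in lowest terms) ≈ 1.7500.
Reference: AP of size 4 gives K = 7/4 ≈ 1.7500; a fully generic set of size 4 gives K ≈ 2.5000.

|A| = 4, |A + A| = 7, K = 7/4.


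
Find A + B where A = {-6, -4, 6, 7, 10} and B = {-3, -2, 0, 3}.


A + B = {a + b : a ∈ A, b ∈ B}.
Enumerate all |A|·|B| = 5·4 = 20 pairs (a, b) and collect distinct sums.
a = -6: -6+-3=-9, -6+-2=-8, -6+0=-6, -6+3=-3
a = -4: -4+-3=-7, -4+-2=-6, -4+0=-4, -4+3=-1
a = 6: 6+-3=3, 6+-2=4, 6+0=6, 6+3=9
a = 7: 7+-3=4, 7+-2=5, 7+0=7, 7+3=10
a = 10: 10+-3=7, 10+-2=8, 10+0=10, 10+3=13
Collecting distinct sums: A + B = {-9, -8, -7, -6, -4, -3, -1, 3, 4, 5, 6, 7, 8, 9, 10, 13}
|A + B| = 16

A + B = {-9, -8, -7, -6, -4, -3, -1, 3, 4, 5, 6, 7, 8, 9, 10, 13}


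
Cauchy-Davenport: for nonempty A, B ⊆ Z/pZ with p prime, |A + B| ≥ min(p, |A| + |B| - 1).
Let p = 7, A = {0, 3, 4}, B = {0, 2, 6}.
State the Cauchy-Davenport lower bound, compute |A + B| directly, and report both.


Cauchy-Davenport: |A + B| ≥ min(p, |A| + |B| - 1) for A, B nonempty in Z/pZ.
|A| = 3, |B| = 3, p = 7.
CD lower bound = min(7, 3 + 3 - 1) = min(7, 5) = 5.
Compute A + B mod 7 directly:
a = 0: 0+0=0, 0+2=2, 0+6=6
a = 3: 3+0=3, 3+2=5, 3+6=2
a = 4: 4+0=4, 4+2=6, 4+6=3
A + B = {0, 2, 3, 4, 5, 6}, so |A + B| = 6.
Verify: 6 ≥ 5? Yes ✓.

CD lower bound = 5, actual |A + B| = 6.


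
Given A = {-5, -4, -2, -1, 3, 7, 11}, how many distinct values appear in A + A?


A + A = {a + a' : a, a' ∈ A}; |A| = 7.
General bounds: 2|A| - 1 ≤ |A + A| ≤ |A|(|A|+1)/2, i.e. 13 ≤ |A + A| ≤ 28.
Lower bound 2|A|-1 is attained iff A is an arithmetic progression.
Enumerate sums a + a' for a ≤ a' (symmetric, so this suffices):
a = -5: -5+-5=-10, -5+-4=-9, -5+-2=-7, -5+-1=-6, -5+3=-2, -5+7=2, -5+11=6
a = -4: -4+-4=-8, -4+-2=-6, -4+-1=-5, -4+3=-1, -4+7=3, -4+11=7
a = -2: -2+-2=-4, -2+-1=-3, -2+3=1, -2+7=5, -2+11=9
a = -1: -1+-1=-2, -1+3=2, -1+7=6, -1+11=10
a = 3: 3+3=6, 3+7=10, 3+11=14
a = 7: 7+7=14, 7+11=18
a = 11: 11+11=22
Distinct sums: {-10, -9, -8, -7, -6, -5, -4, -3, -2, -1, 1, 2, 3, 5, 6, 7, 9, 10, 14, 18, 22}
|A + A| = 21

|A + A| = 21


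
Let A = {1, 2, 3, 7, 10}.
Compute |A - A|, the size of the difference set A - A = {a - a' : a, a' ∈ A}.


A - A = {a - a' : a, a' ∈ A}; |A| = 5.
Bounds: 2|A|-1 ≤ |A - A| ≤ |A|² - |A| + 1, i.e. 9 ≤ |A - A| ≤ 21.
Note: 0 ∈ A - A always (from a - a). The set is symmetric: if d ∈ A - A then -d ∈ A - A.
Enumerate nonzero differences d = a - a' with a > a' (then include -d):
Positive differences: {1, 2, 3, 4, 5, 6, 7, 8, 9}
Full difference set: {0} ∪ (positive diffs) ∪ (negative diffs).
|A - A| = 1 + 2·9 = 19 (matches direct enumeration: 19).

|A - A| = 19


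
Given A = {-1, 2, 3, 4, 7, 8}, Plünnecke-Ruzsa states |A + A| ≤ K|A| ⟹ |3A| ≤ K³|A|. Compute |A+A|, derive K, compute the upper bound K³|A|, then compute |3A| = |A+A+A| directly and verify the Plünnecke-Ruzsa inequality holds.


|A| = 6.
Step 1: Compute A + A by enumerating all 36 pairs.
A + A = {-2, 1, 2, 3, 4, 5, 6, 7, 8, 9, 10, 11, 12, 14, 15, 16}, so |A + A| = 16.
Step 2: Doubling constant K = |A + A|/|A| = 16/6 = 16/6 ≈ 2.6667.
Step 3: Plünnecke-Ruzsa gives |3A| ≤ K³·|A| = (2.6667)³ · 6 ≈ 113.7778.
Step 4: Compute 3A = A + A + A directly by enumerating all triples (a,b,c) ∈ A³; |3A| = 26.
Step 5: Check 26 ≤ 113.7778? Yes ✓.

K = 16/6, Plünnecke-Ruzsa bound K³|A| ≈ 113.7778, |3A| = 26, inequality holds.


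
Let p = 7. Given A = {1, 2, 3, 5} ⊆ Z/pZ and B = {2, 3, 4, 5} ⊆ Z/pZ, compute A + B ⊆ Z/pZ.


Work in Z/7Z: reduce every sum a + b modulo 7.
Enumerate all 16 pairs:
a = 1: 1+2=3, 1+3=4, 1+4=5, 1+5=6
a = 2: 2+2=4, 2+3=5, 2+4=6, 2+5=0
a = 3: 3+2=5, 3+3=6, 3+4=0, 3+5=1
a = 5: 5+2=0, 5+3=1, 5+4=2, 5+5=3
Distinct residues collected: {0, 1, 2, 3, 4, 5, 6}
|A + B| = 7 (out of 7 total residues).

A + B = {0, 1, 2, 3, 4, 5, 6}


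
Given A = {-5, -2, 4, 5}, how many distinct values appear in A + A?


A + A = {a + a' : a, a' ∈ A}; |A| = 4.
General bounds: 2|A| - 1 ≤ |A + A| ≤ |A|(|A|+1)/2, i.e. 7 ≤ |A + A| ≤ 10.
Lower bound 2|A|-1 is attained iff A is an arithmetic progression.
Enumerate sums a + a' for a ≤ a' (symmetric, so this suffices):
a = -5: -5+-5=-10, -5+-2=-7, -5+4=-1, -5+5=0
a = -2: -2+-2=-4, -2+4=2, -2+5=3
a = 4: 4+4=8, 4+5=9
a = 5: 5+5=10
Distinct sums: {-10, -7, -4, -1, 0, 2, 3, 8, 9, 10}
|A + A| = 10

|A + A| = 10


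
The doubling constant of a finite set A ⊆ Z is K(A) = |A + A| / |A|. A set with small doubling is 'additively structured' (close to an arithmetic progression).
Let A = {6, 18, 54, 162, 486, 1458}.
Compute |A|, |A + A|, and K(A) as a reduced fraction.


|A| = 6.
Compute A + A by enumerating all 36 pairs.
A + A = {12, 24, 36, 60, 72, 108, 168, 180, 216, 324, 492, 504, 540, 648, 972, 1464, 1476, 1512, 1620, 1944, 2916}, so |A + A| = 21.
K = |A + A| / |A| = 21/6 = 7/2 ≈ 3.5000.
Reference: AP of size 6 gives K = 11/6 ≈ 1.8333; a fully generic set of size 6 gives K ≈ 3.5000.

|A| = 6, |A + A| = 21, K = 21/6 = 7/2.


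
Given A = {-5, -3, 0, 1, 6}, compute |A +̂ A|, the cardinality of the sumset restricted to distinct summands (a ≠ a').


Restricted sumset: A +̂ A = {a + a' : a ∈ A, a' ∈ A, a ≠ a'}.
Equivalently, take A + A and drop any sum 2a that is achievable ONLY as a + a for a ∈ A (i.e. sums representable only with equal summands).
Enumerate pairs (a, a') with a < a' (symmetric, so each unordered pair gives one sum; this covers all a ≠ a'):
  -5 + -3 = -8
  -5 + 0 = -5
  -5 + 1 = -4
  -5 + 6 = 1
  -3 + 0 = -3
  -3 + 1 = -2
  -3 + 6 = 3
  0 + 1 = 1
  0 + 6 = 6
  1 + 6 = 7
Collected distinct sums: {-8, -5, -4, -3, -2, 1, 3, 6, 7}
|A +̂ A| = 9
(Reference bound: |A +̂ A| ≥ 2|A| - 3 for |A| ≥ 2, with |A| = 5 giving ≥ 7.)

|A +̂ A| = 9


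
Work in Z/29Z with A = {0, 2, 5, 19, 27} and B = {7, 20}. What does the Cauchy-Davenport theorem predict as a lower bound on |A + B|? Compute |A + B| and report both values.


Cauchy-Davenport: |A + B| ≥ min(p, |A| + |B| - 1) for A, B nonempty in Z/pZ.
|A| = 5, |B| = 2, p = 29.
CD lower bound = min(29, 5 + 2 - 1) = min(29, 6) = 6.
Compute A + B mod 29 directly:
a = 0: 0+7=7, 0+20=20
a = 2: 2+7=9, 2+20=22
a = 5: 5+7=12, 5+20=25
a = 19: 19+7=26, 19+20=10
a = 27: 27+7=5, 27+20=18
A + B = {5, 7, 9, 10, 12, 18, 20, 22, 25, 26}, so |A + B| = 10.
Verify: 10 ≥ 6? Yes ✓.

CD lower bound = 6, actual |A + B| = 10.


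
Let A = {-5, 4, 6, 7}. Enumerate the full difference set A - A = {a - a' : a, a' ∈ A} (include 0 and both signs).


A - A = {a - a' : a, a' ∈ A}.
Compute a - a' for each ordered pair (a, a'):
a = -5: -5--5=0, -5-4=-9, -5-6=-11, -5-7=-12
a = 4: 4--5=9, 4-4=0, 4-6=-2, 4-7=-3
a = 6: 6--5=11, 6-4=2, 6-6=0, 6-7=-1
a = 7: 7--5=12, 7-4=3, 7-6=1, 7-7=0
Collecting distinct values (and noting 0 appears from a-a):
A - A = {-12, -11, -9, -3, -2, -1, 0, 1, 2, 3, 9, 11, 12}
|A - A| = 13

A - A = {-12, -11, -9, -3, -2, -1, 0, 1, 2, 3, 9, 11, 12}


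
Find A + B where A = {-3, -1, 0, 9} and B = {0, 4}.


A + B = {a + b : a ∈ A, b ∈ B}.
Enumerate all |A|·|B| = 4·2 = 8 pairs (a, b) and collect distinct sums.
a = -3: -3+0=-3, -3+4=1
a = -1: -1+0=-1, -1+4=3
a = 0: 0+0=0, 0+4=4
a = 9: 9+0=9, 9+4=13
Collecting distinct sums: A + B = {-3, -1, 0, 1, 3, 4, 9, 13}
|A + B| = 8

A + B = {-3, -1, 0, 1, 3, 4, 9, 13}


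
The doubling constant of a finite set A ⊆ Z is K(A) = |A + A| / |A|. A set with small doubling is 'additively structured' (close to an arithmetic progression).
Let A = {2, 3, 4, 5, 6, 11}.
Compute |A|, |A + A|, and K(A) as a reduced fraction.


|A| = 6.
Compute A + A by enumerating all 36 pairs.
A + A = {4, 5, 6, 7, 8, 9, 10, 11, 12, 13, 14, 15, 16, 17, 22}, so |A + A| = 15.
K = |A + A| / |A| = 15/6 = 5/2 ≈ 2.5000.
Reference: AP of size 6 gives K = 11/6 ≈ 1.8333; a fully generic set of size 6 gives K ≈ 3.5000.

|A| = 6, |A + A| = 15, K = 15/6 = 5/2.


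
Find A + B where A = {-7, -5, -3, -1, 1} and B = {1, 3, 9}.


A + B = {a + b : a ∈ A, b ∈ B}.
Enumerate all |A|·|B| = 5·3 = 15 pairs (a, b) and collect distinct sums.
a = -7: -7+1=-6, -7+3=-4, -7+9=2
a = -5: -5+1=-4, -5+3=-2, -5+9=4
a = -3: -3+1=-2, -3+3=0, -3+9=6
a = -1: -1+1=0, -1+3=2, -1+9=8
a = 1: 1+1=2, 1+3=4, 1+9=10
Collecting distinct sums: A + B = {-6, -4, -2, 0, 2, 4, 6, 8, 10}
|A + B| = 9

A + B = {-6, -4, -2, 0, 2, 4, 6, 8, 10}


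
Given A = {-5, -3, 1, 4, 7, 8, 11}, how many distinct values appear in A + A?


A + A = {a + a' : a, a' ∈ A}; |A| = 7.
General bounds: 2|A| - 1 ≤ |A + A| ≤ |A|(|A|+1)/2, i.e. 13 ≤ |A + A| ≤ 28.
Lower bound 2|A|-1 is attained iff A is an arithmetic progression.
Enumerate sums a + a' for a ≤ a' (symmetric, so this suffices):
a = -5: -5+-5=-10, -5+-3=-8, -5+1=-4, -5+4=-1, -5+7=2, -5+8=3, -5+11=6
a = -3: -3+-3=-6, -3+1=-2, -3+4=1, -3+7=4, -3+8=5, -3+11=8
a = 1: 1+1=2, 1+4=5, 1+7=8, 1+8=9, 1+11=12
a = 4: 4+4=8, 4+7=11, 4+8=12, 4+11=15
a = 7: 7+7=14, 7+8=15, 7+11=18
a = 8: 8+8=16, 8+11=19
a = 11: 11+11=22
Distinct sums: {-10, -8, -6, -4, -2, -1, 1, 2, 3, 4, 5, 6, 8, 9, 11, 12, 14, 15, 16, 18, 19, 22}
|A + A| = 22

|A + A| = 22


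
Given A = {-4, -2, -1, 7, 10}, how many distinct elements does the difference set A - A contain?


A - A = {a - a' : a, a' ∈ A}; |A| = 5.
Bounds: 2|A|-1 ≤ |A - A| ≤ |A|² - |A| + 1, i.e. 9 ≤ |A - A| ≤ 21.
Note: 0 ∈ A - A always (from a - a). The set is symmetric: if d ∈ A - A then -d ∈ A - A.
Enumerate nonzero differences d = a - a' with a > a' (then include -d):
Positive differences: {1, 2, 3, 8, 9, 11, 12, 14}
Full difference set: {0} ∪ (positive diffs) ∪ (negative diffs).
|A - A| = 1 + 2·8 = 17 (matches direct enumeration: 17).

|A - A| = 17


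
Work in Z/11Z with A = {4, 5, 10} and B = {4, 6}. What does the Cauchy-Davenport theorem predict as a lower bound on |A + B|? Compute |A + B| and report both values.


Cauchy-Davenport: |A + B| ≥ min(p, |A| + |B| - 1) for A, B nonempty in Z/pZ.
|A| = 3, |B| = 2, p = 11.
CD lower bound = min(11, 3 + 2 - 1) = min(11, 4) = 4.
Compute A + B mod 11 directly:
a = 4: 4+4=8, 4+6=10
a = 5: 5+4=9, 5+6=0
a = 10: 10+4=3, 10+6=5
A + B = {0, 3, 5, 8, 9, 10}, so |A + B| = 6.
Verify: 6 ≥ 4? Yes ✓.

CD lower bound = 4, actual |A + B| = 6.


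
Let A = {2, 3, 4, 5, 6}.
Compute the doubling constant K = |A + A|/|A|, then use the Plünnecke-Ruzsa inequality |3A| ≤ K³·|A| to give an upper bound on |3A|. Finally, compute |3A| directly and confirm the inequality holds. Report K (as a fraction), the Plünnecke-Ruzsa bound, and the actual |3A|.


|A| = 5.
Step 1: Compute A + A by enumerating all 25 pairs.
A + A = {4, 5, 6, 7, 8, 9, 10, 11, 12}, so |A + A| = 9.
Step 2: Doubling constant K = |A + A|/|A| = 9/5 = 9/5 ≈ 1.8000.
Step 3: Plünnecke-Ruzsa gives |3A| ≤ K³·|A| = (1.8000)³ · 5 ≈ 29.1600.
Step 4: Compute 3A = A + A + A directly by enumerating all triples (a,b,c) ∈ A³; |3A| = 13.
Step 5: Check 13 ≤ 29.1600? Yes ✓.

K = 9/5, Plünnecke-Ruzsa bound K³|A| ≈ 29.1600, |3A| = 13, inequality holds.


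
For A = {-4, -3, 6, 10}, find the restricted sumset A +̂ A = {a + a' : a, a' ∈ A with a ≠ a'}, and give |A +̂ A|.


Restricted sumset: A +̂ A = {a + a' : a ∈ A, a' ∈ A, a ≠ a'}.
Equivalently, take A + A and drop any sum 2a that is achievable ONLY as a + a for a ∈ A (i.e. sums representable only with equal summands).
Enumerate pairs (a, a') with a < a' (symmetric, so each unordered pair gives one sum; this covers all a ≠ a'):
  -4 + -3 = -7
  -4 + 6 = 2
  -4 + 10 = 6
  -3 + 6 = 3
  -3 + 10 = 7
  6 + 10 = 16
Collected distinct sums: {-7, 2, 3, 6, 7, 16}
|A +̂ A| = 6
(Reference bound: |A +̂ A| ≥ 2|A| - 3 for |A| ≥ 2, with |A| = 4 giving ≥ 5.)

|A +̂ A| = 6


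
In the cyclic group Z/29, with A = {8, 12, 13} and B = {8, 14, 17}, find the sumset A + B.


Work in Z/29Z: reduce every sum a + b modulo 29.
Enumerate all 9 pairs:
a = 8: 8+8=16, 8+14=22, 8+17=25
a = 12: 12+8=20, 12+14=26, 12+17=0
a = 13: 13+8=21, 13+14=27, 13+17=1
Distinct residues collected: {0, 1, 16, 20, 21, 22, 25, 26, 27}
|A + B| = 9 (out of 29 total residues).

A + B = {0, 1, 16, 20, 21, 22, 25, 26, 27}


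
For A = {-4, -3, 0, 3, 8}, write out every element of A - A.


A - A = {a - a' : a, a' ∈ A}.
Compute a - a' for each ordered pair (a, a'):
a = -4: -4--4=0, -4--3=-1, -4-0=-4, -4-3=-7, -4-8=-12
a = -3: -3--4=1, -3--3=0, -3-0=-3, -3-3=-6, -3-8=-11
a = 0: 0--4=4, 0--3=3, 0-0=0, 0-3=-3, 0-8=-8
a = 3: 3--4=7, 3--3=6, 3-0=3, 3-3=0, 3-8=-5
a = 8: 8--4=12, 8--3=11, 8-0=8, 8-3=5, 8-8=0
Collecting distinct values (and noting 0 appears from a-a):
A - A = {-12, -11, -8, -7, -6, -5, -4, -3, -1, 0, 1, 3, 4, 5, 6, 7, 8, 11, 12}
|A - A| = 19

A - A = {-12, -11, -8, -7, -6, -5, -4, -3, -1, 0, 1, 3, 4, 5, 6, 7, 8, 11, 12}


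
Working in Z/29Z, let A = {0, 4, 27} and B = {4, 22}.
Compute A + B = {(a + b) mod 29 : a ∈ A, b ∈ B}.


Work in Z/29Z: reduce every sum a + b modulo 29.
Enumerate all 6 pairs:
a = 0: 0+4=4, 0+22=22
a = 4: 4+4=8, 4+22=26
a = 27: 27+4=2, 27+22=20
Distinct residues collected: {2, 4, 8, 20, 22, 26}
|A + B| = 6 (out of 29 total residues).

A + B = {2, 4, 8, 20, 22, 26}


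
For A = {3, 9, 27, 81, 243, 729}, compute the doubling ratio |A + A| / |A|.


|A| = 6.
Compute A + A by enumerating all 36 pairs.
A + A = {6, 12, 18, 30, 36, 54, 84, 90, 108, 162, 246, 252, 270, 324, 486, 732, 738, 756, 810, 972, 1458}, so |A + A| = 21.
K = |A + A| / |A| = 21/6 = 7/2 ≈ 3.5000.
Reference: AP of size 6 gives K = 11/6 ≈ 1.8333; a fully generic set of size 6 gives K ≈ 3.5000.

|A| = 6, |A + A| = 21, K = 21/6 = 7/2.


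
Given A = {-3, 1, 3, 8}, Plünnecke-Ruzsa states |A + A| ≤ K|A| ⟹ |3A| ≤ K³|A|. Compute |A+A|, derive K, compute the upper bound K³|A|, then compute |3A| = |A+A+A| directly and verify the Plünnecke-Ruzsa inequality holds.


|A| = 4.
Step 1: Compute A + A by enumerating all 16 pairs.
A + A = {-6, -2, 0, 2, 4, 5, 6, 9, 11, 16}, so |A + A| = 10.
Step 2: Doubling constant K = |A + A|/|A| = 10/4 = 10/4 ≈ 2.5000.
Step 3: Plünnecke-Ruzsa gives |3A| ≤ K³·|A| = (2.5000)³ · 4 ≈ 62.5000.
Step 4: Compute 3A = A + A + A directly by enumerating all triples (a,b,c) ∈ A³; |3A| = 19.
Step 5: Check 19 ≤ 62.5000? Yes ✓.

K = 10/4, Plünnecke-Ruzsa bound K³|A| ≈ 62.5000, |3A| = 19, inequality holds.


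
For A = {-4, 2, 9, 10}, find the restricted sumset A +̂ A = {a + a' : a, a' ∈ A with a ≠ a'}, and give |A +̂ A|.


Restricted sumset: A +̂ A = {a + a' : a ∈ A, a' ∈ A, a ≠ a'}.
Equivalently, take A + A and drop any sum 2a that is achievable ONLY as a + a for a ∈ A (i.e. sums representable only with equal summands).
Enumerate pairs (a, a') with a < a' (symmetric, so each unordered pair gives one sum; this covers all a ≠ a'):
  -4 + 2 = -2
  -4 + 9 = 5
  -4 + 10 = 6
  2 + 9 = 11
  2 + 10 = 12
  9 + 10 = 19
Collected distinct sums: {-2, 5, 6, 11, 12, 19}
|A +̂ A| = 6
(Reference bound: |A +̂ A| ≥ 2|A| - 3 for |A| ≥ 2, with |A| = 4 giving ≥ 5.)

|A +̂ A| = 6


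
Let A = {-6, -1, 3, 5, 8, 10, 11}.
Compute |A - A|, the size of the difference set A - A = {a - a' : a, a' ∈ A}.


A - A = {a - a' : a, a' ∈ A}; |A| = 7.
Bounds: 2|A|-1 ≤ |A - A| ≤ |A|² - |A| + 1, i.e. 13 ≤ |A - A| ≤ 43.
Note: 0 ∈ A - A always (from a - a). The set is symmetric: if d ∈ A - A then -d ∈ A - A.
Enumerate nonzero differences d = a - a' with a > a' (then include -d):
Positive differences: {1, 2, 3, 4, 5, 6, 7, 8, 9, 11, 12, 14, 16, 17}
Full difference set: {0} ∪ (positive diffs) ∪ (negative diffs).
|A - A| = 1 + 2·14 = 29 (matches direct enumeration: 29).

|A - A| = 29


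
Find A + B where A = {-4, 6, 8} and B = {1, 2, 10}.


A + B = {a + b : a ∈ A, b ∈ B}.
Enumerate all |A|·|B| = 3·3 = 9 pairs (a, b) and collect distinct sums.
a = -4: -4+1=-3, -4+2=-2, -4+10=6
a = 6: 6+1=7, 6+2=8, 6+10=16
a = 8: 8+1=9, 8+2=10, 8+10=18
Collecting distinct sums: A + B = {-3, -2, 6, 7, 8, 9, 10, 16, 18}
|A + B| = 9

A + B = {-3, -2, 6, 7, 8, 9, 10, 16, 18}


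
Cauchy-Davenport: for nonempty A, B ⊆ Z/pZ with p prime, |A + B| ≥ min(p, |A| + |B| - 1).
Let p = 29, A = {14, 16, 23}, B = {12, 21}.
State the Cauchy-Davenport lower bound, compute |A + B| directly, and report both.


Cauchy-Davenport: |A + B| ≥ min(p, |A| + |B| - 1) for A, B nonempty in Z/pZ.
|A| = 3, |B| = 2, p = 29.
CD lower bound = min(29, 3 + 2 - 1) = min(29, 4) = 4.
Compute A + B mod 29 directly:
a = 14: 14+12=26, 14+21=6
a = 16: 16+12=28, 16+21=8
a = 23: 23+12=6, 23+21=15
A + B = {6, 8, 15, 26, 28}, so |A + B| = 5.
Verify: 5 ≥ 4? Yes ✓.

CD lower bound = 4, actual |A + B| = 5.


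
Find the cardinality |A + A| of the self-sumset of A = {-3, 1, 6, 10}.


A + A = {a + a' : a, a' ∈ A}; |A| = 4.
General bounds: 2|A| - 1 ≤ |A + A| ≤ |A|(|A|+1)/2, i.e. 7 ≤ |A + A| ≤ 10.
Lower bound 2|A|-1 is attained iff A is an arithmetic progression.
Enumerate sums a + a' for a ≤ a' (symmetric, so this suffices):
a = -3: -3+-3=-6, -3+1=-2, -3+6=3, -3+10=7
a = 1: 1+1=2, 1+6=7, 1+10=11
a = 6: 6+6=12, 6+10=16
a = 10: 10+10=20
Distinct sums: {-6, -2, 2, 3, 7, 11, 12, 16, 20}
|A + A| = 9

|A + A| = 9


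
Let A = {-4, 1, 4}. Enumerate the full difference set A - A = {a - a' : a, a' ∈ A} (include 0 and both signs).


A - A = {a - a' : a, a' ∈ A}.
Compute a - a' for each ordered pair (a, a'):
a = -4: -4--4=0, -4-1=-5, -4-4=-8
a = 1: 1--4=5, 1-1=0, 1-4=-3
a = 4: 4--4=8, 4-1=3, 4-4=0
Collecting distinct values (and noting 0 appears from a-a):
A - A = {-8, -5, -3, 0, 3, 5, 8}
|A - A| = 7

A - A = {-8, -5, -3, 0, 3, 5, 8}


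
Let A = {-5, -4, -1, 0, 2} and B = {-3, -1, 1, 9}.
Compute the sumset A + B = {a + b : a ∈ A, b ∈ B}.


A + B = {a + b : a ∈ A, b ∈ B}.
Enumerate all |A|·|B| = 5·4 = 20 pairs (a, b) and collect distinct sums.
a = -5: -5+-3=-8, -5+-1=-6, -5+1=-4, -5+9=4
a = -4: -4+-3=-7, -4+-1=-5, -4+1=-3, -4+9=5
a = -1: -1+-3=-4, -1+-1=-2, -1+1=0, -1+9=8
a = 0: 0+-3=-3, 0+-1=-1, 0+1=1, 0+9=9
a = 2: 2+-3=-1, 2+-1=1, 2+1=3, 2+9=11
Collecting distinct sums: A + B = {-8, -7, -6, -5, -4, -3, -2, -1, 0, 1, 3, 4, 5, 8, 9, 11}
|A + B| = 16

A + B = {-8, -7, -6, -5, -4, -3, -2, -1, 0, 1, 3, 4, 5, 8, 9, 11}


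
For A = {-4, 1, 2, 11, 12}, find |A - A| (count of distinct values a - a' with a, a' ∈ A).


A - A = {a - a' : a, a' ∈ A}; |A| = 5.
Bounds: 2|A|-1 ≤ |A - A| ≤ |A|² - |A| + 1, i.e. 9 ≤ |A - A| ≤ 21.
Note: 0 ∈ A - A always (from a - a). The set is symmetric: if d ∈ A - A then -d ∈ A - A.
Enumerate nonzero differences d = a - a' with a > a' (then include -d):
Positive differences: {1, 5, 6, 9, 10, 11, 15, 16}
Full difference set: {0} ∪ (positive diffs) ∪ (negative diffs).
|A - A| = 1 + 2·8 = 17 (matches direct enumeration: 17).

|A - A| = 17


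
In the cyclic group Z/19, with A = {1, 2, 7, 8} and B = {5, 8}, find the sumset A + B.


Work in Z/19Z: reduce every sum a + b modulo 19.
Enumerate all 8 pairs:
a = 1: 1+5=6, 1+8=9
a = 2: 2+5=7, 2+8=10
a = 7: 7+5=12, 7+8=15
a = 8: 8+5=13, 8+8=16
Distinct residues collected: {6, 7, 9, 10, 12, 13, 15, 16}
|A + B| = 8 (out of 19 total residues).

A + B = {6, 7, 9, 10, 12, 13, 15, 16}


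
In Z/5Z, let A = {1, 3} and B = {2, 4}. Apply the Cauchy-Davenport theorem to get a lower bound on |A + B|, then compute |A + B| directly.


Cauchy-Davenport: |A + B| ≥ min(p, |A| + |B| - 1) for A, B nonempty in Z/pZ.
|A| = 2, |B| = 2, p = 5.
CD lower bound = min(5, 2 + 2 - 1) = min(5, 3) = 3.
Compute A + B mod 5 directly:
a = 1: 1+2=3, 1+4=0
a = 3: 3+2=0, 3+4=2
A + B = {0, 2, 3}, so |A + B| = 3.
Verify: 3 ≥ 3? Yes ✓.

CD lower bound = 3, actual |A + B| = 3.


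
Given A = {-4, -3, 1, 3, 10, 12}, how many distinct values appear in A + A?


A + A = {a + a' : a, a' ∈ A}; |A| = 6.
General bounds: 2|A| - 1 ≤ |A + A| ≤ |A|(|A|+1)/2, i.e. 11 ≤ |A + A| ≤ 21.
Lower bound 2|A|-1 is attained iff A is an arithmetic progression.
Enumerate sums a + a' for a ≤ a' (symmetric, so this suffices):
a = -4: -4+-4=-8, -4+-3=-7, -4+1=-3, -4+3=-1, -4+10=6, -4+12=8
a = -3: -3+-3=-6, -3+1=-2, -3+3=0, -3+10=7, -3+12=9
a = 1: 1+1=2, 1+3=4, 1+10=11, 1+12=13
a = 3: 3+3=6, 3+10=13, 3+12=15
a = 10: 10+10=20, 10+12=22
a = 12: 12+12=24
Distinct sums: {-8, -7, -6, -3, -2, -1, 0, 2, 4, 6, 7, 8, 9, 11, 13, 15, 20, 22, 24}
|A + A| = 19

|A + A| = 19


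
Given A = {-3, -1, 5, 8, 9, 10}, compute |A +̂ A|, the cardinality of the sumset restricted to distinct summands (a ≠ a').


Restricted sumset: A +̂ A = {a + a' : a ∈ A, a' ∈ A, a ≠ a'}.
Equivalently, take A + A and drop any sum 2a that is achievable ONLY as a + a for a ∈ A (i.e. sums representable only with equal summands).
Enumerate pairs (a, a') with a < a' (symmetric, so each unordered pair gives one sum; this covers all a ≠ a'):
  -3 + -1 = -4
  -3 + 5 = 2
  -3 + 8 = 5
  -3 + 9 = 6
  -3 + 10 = 7
  -1 + 5 = 4
  -1 + 8 = 7
  -1 + 9 = 8
  -1 + 10 = 9
  5 + 8 = 13
  5 + 9 = 14
  5 + 10 = 15
  8 + 9 = 17
  8 + 10 = 18
  9 + 10 = 19
Collected distinct sums: {-4, 2, 4, 5, 6, 7, 8, 9, 13, 14, 15, 17, 18, 19}
|A +̂ A| = 14
(Reference bound: |A +̂ A| ≥ 2|A| - 3 for |A| ≥ 2, with |A| = 6 giving ≥ 9.)

|A +̂ A| = 14


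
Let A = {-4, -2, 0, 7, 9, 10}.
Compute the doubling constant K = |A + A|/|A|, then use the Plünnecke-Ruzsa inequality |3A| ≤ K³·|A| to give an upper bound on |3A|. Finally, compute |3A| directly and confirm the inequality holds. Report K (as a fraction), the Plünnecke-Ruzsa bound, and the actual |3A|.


|A| = 6.
Step 1: Compute A + A by enumerating all 36 pairs.
A + A = {-8, -6, -4, -2, 0, 3, 5, 6, 7, 8, 9, 10, 14, 16, 17, 18, 19, 20}, so |A + A| = 18.
Step 2: Doubling constant K = |A + A|/|A| = 18/6 = 18/6 ≈ 3.0000.
Step 3: Plünnecke-Ruzsa gives |3A| ≤ K³·|A| = (3.0000)³ · 6 ≈ 162.0000.
Step 4: Compute 3A = A + A + A directly by enumerating all triples (a,b,c) ∈ A³; |3A| = 36.
Step 5: Check 36 ≤ 162.0000? Yes ✓.

K = 18/6, Plünnecke-Ruzsa bound K³|A| ≈ 162.0000, |3A| = 36, inequality holds.


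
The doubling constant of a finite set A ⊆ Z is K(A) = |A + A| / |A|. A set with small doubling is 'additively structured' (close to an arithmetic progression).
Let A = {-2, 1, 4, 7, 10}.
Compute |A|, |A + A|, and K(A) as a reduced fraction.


|A| = 5.
Compute A + A by enumerating all 25 pairs.
A + A = {-4, -1, 2, 5, 8, 11, 14, 17, 20}, so |A + A| = 9.
K = |A + A| / |A| = 9/5 (already in lowest terms) ≈ 1.8000.
Reference: AP of size 5 gives K = 9/5 ≈ 1.8000; a fully generic set of size 5 gives K ≈ 3.0000.

|A| = 5, |A + A| = 9, K = 9/5.


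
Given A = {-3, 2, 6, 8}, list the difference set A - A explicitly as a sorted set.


A - A = {a - a' : a, a' ∈ A}.
Compute a - a' for each ordered pair (a, a'):
a = -3: -3--3=0, -3-2=-5, -3-6=-9, -3-8=-11
a = 2: 2--3=5, 2-2=0, 2-6=-4, 2-8=-6
a = 6: 6--3=9, 6-2=4, 6-6=0, 6-8=-2
a = 8: 8--3=11, 8-2=6, 8-6=2, 8-8=0
Collecting distinct values (and noting 0 appears from a-a):
A - A = {-11, -9, -6, -5, -4, -2, 0, 2, 4, 5, 6, 9, 11}
|A - A| = 13

A - A = {-11, -9, -6, -5, -4, -2, 0, 2, 4, 5, 6, 9, 11}


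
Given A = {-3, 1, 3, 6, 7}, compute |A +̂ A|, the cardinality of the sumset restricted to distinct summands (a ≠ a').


Restricted sumset: A +̂ A = {a + a' : a ∈ A, a' ∈ A, a ≠ a'}.
Equivalently, take A + A and drop any sum 2a that is achievable ONLY as a + a for a ∈ A (i.e. sums representable only with equal summands).
Enumerate pairs (a, a') with a < a' (symmetric, so each unordered pair gives one sum; this covers all a ≠ a'):
  -3 + 1 = -2
  -3 + 3 = 0
  -3 + 6 = 3
  -3 + 7 = 4
  1 + 3 = 4
  1 + 6 = 7
  1 + 7 = 8
  3 + 6 = 9
  3 + 7 = 10
  6 + 7 = 13
Collected distinct sums: {-2, 0, 3, 4, 7, 8, 9, 10, 13}
|A +̂ A| = 9
(Reference bound: |A +̂ A| ≥ 2|A| - 3 for |A| ≥ 2, with |A| = 5 giving ≥ 7.)

|A +̂ A| = 9


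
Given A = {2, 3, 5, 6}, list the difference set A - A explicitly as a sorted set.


A - A = {a - a' : a, a' ∈ A}.
Compute a - a' for each ordered pair (a, a'):
a = 2: 2-2=0, 2-3=-1, 2-5=-3, 2-6=-4
a = 3: 3-2=1, 3-3=0, 3-5=-2, 3-6=-3
a = 5: 5-2=3, 5-3=2, 5-5=0, 5-6=-1
a = 6: 6-2=4, 6-3=3, 6-5=1, 6-6=0
Collecting distinct values (and noting 0 appears from a-a):
A - A = {-4, -3, -2, -1, 0, 1, 2, 3, 4}
|A - A| = 9

A - A = {-4, -3, -2, -1, 0, 1, 2, 3, 4}


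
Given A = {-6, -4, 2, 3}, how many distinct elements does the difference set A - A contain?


A - A = {a - a' : a, a' ∈ A}; |A| = 4.
Bounds: 2|A|-1 ≤ |A - A| ≤ |A|² - |A| + 1, i.e. 7 ≤ |A - A| ≤ 13.
Note: 0 ∈ A - A always (from a - a). The set is symmetric: if d ∈ A - A then -d ∈ A - A.
Enumerate nonzero differences d = a - a' with a > a' (then include -d):
Positive differences: {1, 2, 6, 7, 8, 9}
Full difference set: {0} ∪ (positive diffs) ∪ (negative diffs).
|A - A| = 1 + 2·6 = 13 (matches direct enumeration: 13).

|A - A| = 13


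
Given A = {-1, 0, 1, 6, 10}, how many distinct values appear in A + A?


A + A = {a + a' : a, a' ∈ A}; |A| = 5.
General bounds: 2|A| - 1 ≤ |A + A| ≤ |A|(|A|+1)/2, i.e. 9 ≤ |A + A| ≤ 15.
Lower bound 2|A|-1 is attained iff A is an arithmetic progression.
Enumerate sums a + a' for a ≤ a' (symmetric, so this suffices):
a = -1: -1+-1=-2, -1+0=-1, -1+1=0, -1+6=5, -1+10=9
a = 0: 0+0=0, 0+1=1, 0+6=6, 0+10=10
a = 1: 1+1=2, 1+6=7, 1+10=11
a = 6: 6+6=12, 6+10=16
a = 10: 10+10=20
Distinct sums: {-2, -1, 0, 1, 2, 5, 6, 7, 9, 10, 11, 12, 16, 20}
|A + A| = 14

|A + A| = 14


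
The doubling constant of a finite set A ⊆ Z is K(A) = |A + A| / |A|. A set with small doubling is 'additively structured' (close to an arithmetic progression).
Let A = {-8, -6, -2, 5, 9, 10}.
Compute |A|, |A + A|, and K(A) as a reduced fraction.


|A| = 6.
Compute A + A by enumerating all 36 pairs.
A + A = {-16, -14, -12, -10, -8, -4, -3, -1, 1, 2, 3, 4, 7, 8, 10, 14, 15, 18, 19, 20}, so |A + A| = 20.
K = |A + A| / |A| = 20/6 = 10/3 ≈ 3.3333.
Reference: AP of size 6 gives K = 11/6 ≈ 1.8333; a fully generic set of size 6 gives K ≈ 3.5000.

|A| = 6, |A + A| = 20, K = 20/6 = 10/3.


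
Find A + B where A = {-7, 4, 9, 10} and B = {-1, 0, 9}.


A + B = {a + b : a ∈ A, b ∈ B}.
Enumerate all |A|·|B| = 4·3 = 12 pairs (a, b) and collect distinct sums.
a = -7: -7+-1=-8, -7+0=-7, -7+9=2
a = 4: 4+-1=3, 4+0=4, 4+9=13
a = 9: 9+-1=8, 9+0=9, 9+9=18
a = 10: 10+-1=9, 10+0=10, 10+9=19
Collecting distinct sums: A + B = {-8, -7, 2, 3, 4, 8, 9, 10, 13, 18, 19}
|A + B| = 11

A + B = {-8, -7, 2, 3, 4, 8, 9, 10, 13, 18, 19}


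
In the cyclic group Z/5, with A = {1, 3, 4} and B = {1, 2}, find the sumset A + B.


Work in Z/5Z: reduce every sum a + b modulo 5.
Enumerate all 6 pairs:
a = 1: 1+1=2, 1+2=3
a = 3: 3+1=4, 3+2=0
a = 4: 4+1=0, 4+2=1
Distinct residues collected: {0, 1, 2, 3, 4}
|A + B| = 5 (out of 5 total residues).

A + B = {0, 1, 2, 3, 4}


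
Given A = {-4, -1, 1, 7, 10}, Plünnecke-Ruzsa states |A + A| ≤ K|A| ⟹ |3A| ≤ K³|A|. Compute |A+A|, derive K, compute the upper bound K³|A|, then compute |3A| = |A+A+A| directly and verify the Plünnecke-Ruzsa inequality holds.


|A| = 5.
Step 1: Compute A + A by enumerating all 25 pairs.
A + A = {-8, -5, -3, -2, 0, 2, 3, 6, 8, 9, 11, 14, 17, 20}, so |A + A| = 14.
Step 2: Doubling constant K = |A + A|/|A| = 14/5 = 14/5 ≈ 2.8000.
Step 3: Plünnecke-Ruzsa gives |3A| ≤ K³·|A| = (2.8000)³ · 5 ≈ 109.7600.
Step 4: Compute 3A = A + A + A directly by enumerating all triples (a,b,c) ∈ A³; |3A| = 27.
Step 5: Check 27 ≤ 109.7600? Yes ✓.

K = 14/5, Plünnecke-Ruzsa bound K³|A| ≈ 109.7600, |3A| = 27, inequality holds.


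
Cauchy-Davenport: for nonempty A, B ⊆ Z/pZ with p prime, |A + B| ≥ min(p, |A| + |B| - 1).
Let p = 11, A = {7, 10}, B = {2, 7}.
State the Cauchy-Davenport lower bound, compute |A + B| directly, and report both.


Cauchy-Davenport: |A + B| ≥ min(p, |A| + |B| - 1) for A, B nonempty in Z/pZ.
|A| = 2, |B| = 2, p = 11.
CD lower bound = min(11, 2 + 2 - 1) = min(11, 3) = 3.
Compute A + B mod 11 directly:
a = 7: 7+2=9, 7+7=3
a = 10: 10+2=1, 10+7=6
A + B = {1, 3, 6, 9}, so |A + B| = 4.
Verify: 4 ≥ 3? Yes ✓.

CD lower bound = 3, actual |A + B| = 4.


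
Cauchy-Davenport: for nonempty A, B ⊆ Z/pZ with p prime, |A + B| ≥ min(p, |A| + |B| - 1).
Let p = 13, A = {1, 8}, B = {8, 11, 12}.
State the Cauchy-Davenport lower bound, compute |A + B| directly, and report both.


Cauchy-Davenport: |A + B| ≥ min(p, |A| + |B| - 1) for A, B nonempty in Z/pZ.
|A| = 2, |B| = 3, p = 13.
CD lower bound = min(13, 2 + 3 - 1) = min(13, 4) = 4.
Compute A + B mod 13 directly:
a = 1: 1+8=9, 1+11=12, 1+12=0
a = 8: 8+8=3, 8+11=6, 8+12=7
A + B = {0, 3, 6, 7, 9, 12}, so |A + B| = 6.
Verify: 6 ≥ 4? Yes ✓.

CD lower bound = 4, actual |A + B| = 6.


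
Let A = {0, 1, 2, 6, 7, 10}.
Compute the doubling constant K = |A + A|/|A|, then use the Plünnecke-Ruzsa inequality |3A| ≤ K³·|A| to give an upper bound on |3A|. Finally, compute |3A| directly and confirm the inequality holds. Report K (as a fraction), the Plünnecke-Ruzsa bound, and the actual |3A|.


|A| = 6.
Step 1: Compute A + A by enumerating all 36 pairs.
A + A = {0, 1, 2, 3, 4, 6, 7, 8, 9, 10, 11, 12, 13, 14, 16, 17, 20}, so |A + A| = 17.
Step 2: Doubling constant K = |A + A|/|A| = 17/6 = 17/6 ≈ 2.8333.
Step 3: Plünnecke-Ruzsa gives |3A| ≤ K³·|A| = (2.8333)³ · 6 ≈ 136.4722.
Step 4: Compute 3A = A + A + A directly by enumerating all triples (a,b,c) ∈ A³; |3A| = 28.
Step 5: Check 28 ≤ 136.4722? Yes ✓.

K = 17/6, Plünnecke-Ruzsa bound K³|A| ≈ 136.4722, |3A| = 28, inequality holds.


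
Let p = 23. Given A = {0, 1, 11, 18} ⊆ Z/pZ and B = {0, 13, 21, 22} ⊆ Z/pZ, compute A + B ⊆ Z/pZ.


Work in Z/23Z: reduce every sum a + b modulo 23.
Enumerate all 16 pairs:
a = 0: 0+0=0, 0+13=13, 0+21=21, 0+22=22
a = 1: 1+0=1, 1+13=14, 1+21=22, 1+22=0
a = 11: 11+0=11, 11+13=1, 11+21=9, 11+22=10
a = 18: 18+0=18, 18+13=8, 18+21=16, 18+22=17
Distinct residues collected: {0, 1, 8, 9, 10, 11, 13, 14, 16, 17, 18, 21, 22}
|A + B| = 13 (out of 23 total residues).

A + B = {0, 1, 8, 9, 10, 11, 13, 14, 16, 17, 18, 21, 22}


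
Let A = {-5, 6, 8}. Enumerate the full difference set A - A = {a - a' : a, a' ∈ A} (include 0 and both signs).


A - A = {a - a' : a, a' ∈ A}.
Compute a - a' for each ordered pair (a, a'):
a = -5: -5--5=0, -5-6=-11, -5-8=-13
a = 6: 6--5=11, 6-6=0, 6-8=-2
a = 8: 8--5=13, 8-6=2, 8-8=0
Collecting distinct values (and noting 0 appears from a-a):
A - A = {-13, -11, -2, 0, 2, 11, 13}
|A - A| = 7

A - A = {-13, -11, -2, 0, 2, 11, 13}


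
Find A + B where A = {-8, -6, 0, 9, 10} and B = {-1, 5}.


A + B = {a + b : a ∈ A, b ∈ B}.
Enumerate all |A|·|B| = 5·2 = 10 pairs (a, b) and collect distinct sums.
a = -8: -8+-1=-9, -8+5=-3
a = -6: -6+-1=-7, -6+5=-1
a = 0: 0+-1=-1, 0+5=5
a = 9: 9+-1=8, 9+5=14
a = 10: 10+-1=9, 10+5=15
Collecting distinct sums: A + B = {-9, -7, -3, -1, 5, 8, 9, 14, 15}
|A + B| = 9

A + B = {-9, -7, -3, -1, 5, 8, 9, 14, 15}


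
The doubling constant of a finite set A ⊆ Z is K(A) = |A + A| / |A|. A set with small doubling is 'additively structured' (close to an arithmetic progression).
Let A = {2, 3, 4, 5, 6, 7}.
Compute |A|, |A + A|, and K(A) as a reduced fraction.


|A| = 6.
Compute A + A by enumerating all 36 pairs.
A + A = {4, 5, 6, 7, 8, 9, 10, 11, 12, 13, 14}, so |A + A| = 11.
K = |A + A| / |A| = 11/6 (already in lowest terms) ≈ 1.8333.
Reference: AP of size 6 gives K = 11/6 ≈ 1.8333; a fully generic set of size 6 gives K ≈ 3.5000.

|A| = 6, |A + A| = 11, K = 11/6.


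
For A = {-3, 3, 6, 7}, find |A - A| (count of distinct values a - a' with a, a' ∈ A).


A - A = {a - a' : a, a' ∈ A}; |A| = 4.
Bounds: 2|A|-1 ≤ |A - A| ≤ |A|² - |A| + 1, i.e. 7 ≤ |A - A| ≤ 13.
Note: 0 ∈ A - A always (from a - a). The set is symmetric: if d ∈ A - A then -d ∈ A - A.
Enumerate nonzero differences d = a - a' with a > a' (then include -d):
Positive differences: {1, 3, 4, 6, 9, 10}
Full difference set: {0} ∪ (positive diffs) ∪ (negative diffs).
|A - A| = 1 + 2·6 = 13 (matches direct enumeration: 13).

|A - A| = 13


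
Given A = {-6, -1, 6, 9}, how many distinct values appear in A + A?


A + A = {a + a' : a, a' ∈ A}; |A| = 4.
General bounds: 2|A| - 1 ≤ |A + A| ≤ |A|(|A|+1)/2, i.e. 7 ≤ |A + A| ≤ 10.
Lower bound 2|A|-1 is attained iff A is an arithmetic progression.
Enumerate sums a + a' for a ≤ a' (symmetric, so this suffices):
a = -6: -6+-6=-12, -6+-1=-7, -6+6=0, -6+9=3
a = -1: -1+-1=-2, -1+6=5, -1+9=8
a = 6: 6+6=12, 6+9=15
a = 9: 9+9=18
Distinct sums: {-12, -7, -2, 0, 3, 5, 8, 12, 15, 18}
|A + A| = 10

|A + A| = 10


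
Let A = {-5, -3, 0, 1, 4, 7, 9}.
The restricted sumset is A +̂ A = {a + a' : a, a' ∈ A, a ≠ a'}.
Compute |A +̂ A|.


Restricted sumset: A +̂ A = {a + a' : a ∈ A, a' ∈ A, a ≠ a'}.
Equivalently, take A + A and drop any sum 2a that is achievable ONLY as a + a for a ∈ A (i.e. sums representable only with equal summands).
Enumerate pairs (a, a') with a < a' (symmetric, so each unordered pair gives one sum; this covers all a ≠ a'):
  -5 + -3 = -8
  -5 + 0 = -5
  -5 + 1 = -4
  -5 + 4 = -1
  -5 + 7 = 2
  -5 + 9 = 4
  -3 + 0 = -3
  -3 + 1 = -2
  -3 + 4 = 1
  -3 + 7 = 4
  -3 + 9 = 6
  0 + 1 = 1
  0 + 4 = 4
  0 + 7 = 7
  0 + 9 = 9
  1 + 4 = 5
  1 + 7 = 8
  1 + 9 = 10
  4 + 7 = 11
  4 + 9 = 13
  7 + 9 = 16
Collected distinct sums: {-8, -5, -4, -3, -2, -1, 1, 2, 4, 5, 6, 7, 8, 9, 10, 11, 13, 16}
|A +̂ A| = 18
(Reference bound: |A +̂ A| ≥ 2|A| - 3 for |A| ≥ 2, with |A| = 7 giving ≥ 11.)

|A +̂ A| = 18
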